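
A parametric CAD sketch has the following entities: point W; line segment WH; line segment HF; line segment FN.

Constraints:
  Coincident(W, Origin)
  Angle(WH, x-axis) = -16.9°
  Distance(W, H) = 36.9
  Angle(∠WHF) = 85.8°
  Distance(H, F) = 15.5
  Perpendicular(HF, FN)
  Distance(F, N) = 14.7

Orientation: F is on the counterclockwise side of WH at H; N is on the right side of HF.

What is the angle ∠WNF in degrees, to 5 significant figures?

13.955°

W is at the origin; WH runs at -16.9° with length 36.9, so H = 36.9·(cos -16.9°, sin -16.9°) = (35.306, -10.727). ∠WHF = 85.8°, so HF runs at -16.9° + (180° − 85.8°) = 77.300° from the x-axis; with |HF| = 15.5, F = H + 15.5·(cos 77.300°, sin 77.300°) = (38.714, 4.3939). The perpendicularity gives FN at right angles to HF; with |FN| = 14.7 on the right of HF, N = F + 14.7·(0.97553, -0.21985) = (53.054, 1.1621). Then cos ∠WNF = NW·NF / (|NW||NF|), giving 13.955°.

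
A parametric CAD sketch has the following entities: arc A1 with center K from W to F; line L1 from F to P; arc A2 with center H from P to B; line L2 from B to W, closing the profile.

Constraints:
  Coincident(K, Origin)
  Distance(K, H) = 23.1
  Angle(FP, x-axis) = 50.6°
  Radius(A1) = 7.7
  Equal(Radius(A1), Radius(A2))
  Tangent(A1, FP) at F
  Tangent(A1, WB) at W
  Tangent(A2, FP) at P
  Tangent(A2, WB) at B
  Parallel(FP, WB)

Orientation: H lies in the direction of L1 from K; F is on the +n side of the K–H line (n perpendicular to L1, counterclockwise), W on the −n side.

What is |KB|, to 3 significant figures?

24.3

The slot axis is L1's direction at 50.6°, so u = (cos 50.6°, sin 50.6°) = (0.635, 0.773) and n = (−sin 50.6°, cos 50.6°) = (-0.773, 0.635). K is at the origin and H lies 23.1 along u from K, so H = 23.1·u = (14.7, 17.9). Tangency of A1 to both parallel lines with radius 7.7 puts F and W at K ± 7.7·n: F = (-5.95, 4.89), W = (5.95, -4.89). Equal radii place P and B the same way about H: P = H + 7.7·n = (8.71, 22.7), B = H − 7.7·n = (20.6, 13.0). Then |KB| = |B − K| = 24.3.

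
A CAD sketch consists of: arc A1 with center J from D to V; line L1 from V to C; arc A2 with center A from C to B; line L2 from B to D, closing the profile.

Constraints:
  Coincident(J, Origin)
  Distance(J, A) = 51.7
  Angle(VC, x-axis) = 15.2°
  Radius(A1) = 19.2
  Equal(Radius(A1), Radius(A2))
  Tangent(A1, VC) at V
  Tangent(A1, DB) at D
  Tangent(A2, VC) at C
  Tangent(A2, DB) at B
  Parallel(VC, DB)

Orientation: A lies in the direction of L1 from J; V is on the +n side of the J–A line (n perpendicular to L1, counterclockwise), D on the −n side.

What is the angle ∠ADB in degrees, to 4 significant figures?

20.37°

The slot axis is L1's direction at 15.2°, so u = (cos 15.2°, sin 15.2°) = (0.9650, 0.2622) and n = (−sin 15.2°, cos 15.2°) = (-0.2622, 0.9650). J is at the origin and A lies 51.7 along u from J, so A = 51.7·u = (49.89, 13.56). Tangency of A1 to both parallel lines with radius 19.2 puts V and D at J ± 19.2·n: V = (-5.034, 18.53), D = (5.034, -18.53). Equal radii place C and B the same way about A: C = A + 19.2·n = (44.86, 32.08), B = A − 19.2·n = (54.93, -4.973). Then cos ∠ADB = DA·DB / (|DA||DB|), giving 20.37°.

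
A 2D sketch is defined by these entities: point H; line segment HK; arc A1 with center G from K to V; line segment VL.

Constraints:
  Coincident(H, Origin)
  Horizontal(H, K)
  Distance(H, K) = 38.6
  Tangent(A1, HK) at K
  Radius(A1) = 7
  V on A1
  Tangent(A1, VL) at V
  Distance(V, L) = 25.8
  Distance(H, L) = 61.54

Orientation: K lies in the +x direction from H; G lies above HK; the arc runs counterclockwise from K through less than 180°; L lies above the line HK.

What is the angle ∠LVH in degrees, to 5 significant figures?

117.14°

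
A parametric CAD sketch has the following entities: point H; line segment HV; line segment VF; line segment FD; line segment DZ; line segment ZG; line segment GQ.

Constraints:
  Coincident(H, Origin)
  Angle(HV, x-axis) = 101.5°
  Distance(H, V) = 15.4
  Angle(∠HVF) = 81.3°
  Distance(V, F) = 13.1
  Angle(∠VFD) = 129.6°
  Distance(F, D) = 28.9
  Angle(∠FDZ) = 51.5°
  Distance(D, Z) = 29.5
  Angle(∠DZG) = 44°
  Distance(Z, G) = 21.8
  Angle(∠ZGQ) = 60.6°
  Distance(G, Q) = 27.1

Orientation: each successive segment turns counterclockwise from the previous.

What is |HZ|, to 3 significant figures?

7.62

H is at the origin; HV runs at 101.5° with length 15.4, so V = (-3.07, 15.1). ∠HVF = 81.3° gives VF at -160° from the x-axis; with |VF| = 13.1, F = (-15.4, 10.6). ∠VFD = 129.6° gives FD at -109° from the x-axis; with |FD| = 28.9, D = (-25.0, -16.7). ∠FDZ = 51.5° gives DZ at 19.1° from the x-axis; with |DZ| = 29.5, Z = (2.91, -7.04). Then |HZ| = |Z − H| = 7.62.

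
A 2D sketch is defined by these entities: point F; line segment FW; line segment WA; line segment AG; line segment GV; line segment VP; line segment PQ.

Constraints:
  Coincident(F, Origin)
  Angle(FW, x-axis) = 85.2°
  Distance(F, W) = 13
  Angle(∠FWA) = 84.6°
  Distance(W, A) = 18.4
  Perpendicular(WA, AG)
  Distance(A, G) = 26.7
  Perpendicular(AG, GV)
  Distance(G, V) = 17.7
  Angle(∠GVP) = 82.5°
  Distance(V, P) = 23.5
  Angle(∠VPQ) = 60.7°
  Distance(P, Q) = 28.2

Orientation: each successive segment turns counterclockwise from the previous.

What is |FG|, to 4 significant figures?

22.01

∠FWA = 84.6° gives WA at -179.4° from the x-axis; with |WA| = 18.4, A = (-17.31, 12.76). WA is perpendicular to AG, so AG runs at -89.40°; with |AG| = 26.7, G = (-17.03, -13.94). Then |FG| = |G − F| = 22.01.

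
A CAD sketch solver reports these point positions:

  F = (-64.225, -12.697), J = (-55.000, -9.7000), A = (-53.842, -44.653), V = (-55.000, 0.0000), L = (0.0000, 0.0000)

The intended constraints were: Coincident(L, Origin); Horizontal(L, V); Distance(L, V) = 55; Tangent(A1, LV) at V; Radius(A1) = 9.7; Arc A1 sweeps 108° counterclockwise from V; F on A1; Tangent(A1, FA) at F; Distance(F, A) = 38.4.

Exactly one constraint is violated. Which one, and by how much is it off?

Distance(F, A) = 38.4 — off by 4.80.

L = (0.00, 0.00) ✓; L.y = 0.00, V.y = 0.00 ✓; |LV| = 55.00 ✓; ∠(JV, VL) = 90.00° ✓; |JV| = 9.700 ✓; bearing(J→F) − bearing(J→V) = 108.0° ✓; |JF| = 9.700 ✓; ∠(JF, FA) = 90.00° ✓; |FA| = 33.60 ✗.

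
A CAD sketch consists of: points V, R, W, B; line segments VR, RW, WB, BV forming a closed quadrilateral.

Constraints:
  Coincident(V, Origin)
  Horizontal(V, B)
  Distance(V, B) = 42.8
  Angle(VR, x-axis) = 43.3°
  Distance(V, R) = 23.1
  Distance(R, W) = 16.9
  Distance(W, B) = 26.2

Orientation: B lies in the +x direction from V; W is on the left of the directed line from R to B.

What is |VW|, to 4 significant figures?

39.65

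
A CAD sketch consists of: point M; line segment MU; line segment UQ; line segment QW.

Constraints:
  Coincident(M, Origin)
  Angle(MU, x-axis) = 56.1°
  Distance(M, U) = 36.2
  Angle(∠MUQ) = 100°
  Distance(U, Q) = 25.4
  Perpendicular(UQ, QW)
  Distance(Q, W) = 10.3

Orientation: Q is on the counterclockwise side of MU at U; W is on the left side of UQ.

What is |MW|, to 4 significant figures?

40.58

∠MUQ = 100.0°, so UQ runs at 56.1° + (180° − 100.0°) = 136.1° from the x-axis; with |UQ| = 25.4, Q = U + 25.4·(cos 136.1°, sin 136.1°) = (1.888, 47.66). The perpendicularity gives QW at right angles to UQ; with |QW| = 10.3 on the left of UQ, W = Q + 10.3·(-0.6934, -0.7206) = (-5.254, 40.24). Then |MW| = |W − M| = 40.58.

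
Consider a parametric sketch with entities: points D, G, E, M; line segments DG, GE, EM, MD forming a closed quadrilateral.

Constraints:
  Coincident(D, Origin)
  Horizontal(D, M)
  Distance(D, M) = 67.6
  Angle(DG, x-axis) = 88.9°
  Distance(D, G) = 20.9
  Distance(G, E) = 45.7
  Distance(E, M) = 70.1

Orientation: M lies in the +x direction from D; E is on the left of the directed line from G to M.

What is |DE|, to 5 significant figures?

63.881

D is at the origin; DM is horizontal with |DM| = 67.6 and M in +x, so M = (67.6, 0). DG runs at 88.9° with |DG| = 20.9, so G = (0.40123, 20.896). E is determined by |GE| = 45.7 and |EM| = 70.1 together: it lies at the intersection of circle(G, 45.7) and circle(M, 70.1). With |GM| = 70.373, the foot of the radical line on GM is 15.111 from G and the perpendicular offset is √(45.7² − 15.111²) = 43.129. Taking the left-of-GM solution: E = (27.637, 57.593).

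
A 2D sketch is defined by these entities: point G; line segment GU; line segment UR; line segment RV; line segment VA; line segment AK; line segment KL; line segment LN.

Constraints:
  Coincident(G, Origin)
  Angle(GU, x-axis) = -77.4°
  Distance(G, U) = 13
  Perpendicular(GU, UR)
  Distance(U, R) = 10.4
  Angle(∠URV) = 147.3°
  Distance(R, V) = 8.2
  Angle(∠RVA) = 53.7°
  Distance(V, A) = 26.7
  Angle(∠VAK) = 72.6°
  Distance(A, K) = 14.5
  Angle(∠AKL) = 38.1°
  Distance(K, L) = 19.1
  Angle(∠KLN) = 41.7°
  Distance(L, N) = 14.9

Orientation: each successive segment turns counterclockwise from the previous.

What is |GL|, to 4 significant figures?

4.243

G is at the origin; GU runs at -77.4° with length 13.0, so U = (2.836, -12.69). GU is perpendicular to UR, so UR runs at 12.60°; with |UR| = 10.4, R = (12.99, -10.42). ∠URV = 147.3° gives RV at 45.30° from the x-axis; with |RV| = 8.2, V = (18.75, -4.590). ∠RVA = 53.7° gives VA at 171.6° from the x-axis; with |VA| = 26.7, A = (-7.660, -0.6893). ∠VAK = 72.6° gives AK at -81.00° from the x-axis; with |AK| = 14.5, K = (-5.392, -15.01). ∠AKL = 38.1° gives KL at 60.90° from the x-axis; with |KL| = 19.1, L = (3.897, 1.678). Then |GL| = |L − G| = 4.243.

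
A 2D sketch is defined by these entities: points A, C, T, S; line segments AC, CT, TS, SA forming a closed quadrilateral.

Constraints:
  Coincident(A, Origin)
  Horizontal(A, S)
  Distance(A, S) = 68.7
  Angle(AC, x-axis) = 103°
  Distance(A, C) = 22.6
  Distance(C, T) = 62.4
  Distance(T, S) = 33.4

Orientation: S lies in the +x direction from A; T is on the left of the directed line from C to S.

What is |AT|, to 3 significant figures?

64.6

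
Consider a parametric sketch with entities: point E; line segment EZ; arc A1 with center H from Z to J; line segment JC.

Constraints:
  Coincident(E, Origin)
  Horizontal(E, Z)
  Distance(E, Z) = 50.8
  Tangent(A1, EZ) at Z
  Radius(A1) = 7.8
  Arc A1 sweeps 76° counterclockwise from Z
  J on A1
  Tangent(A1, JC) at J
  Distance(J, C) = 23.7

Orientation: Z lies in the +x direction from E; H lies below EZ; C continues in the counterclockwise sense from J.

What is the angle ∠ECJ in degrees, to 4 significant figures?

66.37°

E is at the origin; E and Z share the same y with |EZ| = 50.8 and Z on the +x side, so Z = (50.80, 0.000). A1 meets EZ tangentially, so HZ is at right angles to EZ, so H = Z + (0, -7.8) = (50.80, -7.800). On A1, Z sits at bearing 90° from H; a 76° counterclockwise sweep puts J at bearing 166°, so J = H + 7.8·(cos 166°, sin 166°) = (43.23, -5.913). A1 meets JC tangentially, so HJ is at right angles to JC, so JC runs along (−sin 166°, cos 166°); with |JC| = 23.7, C = (37.50, -28.91). Then cos ∠ECJ = CE·CJ / (|CE||CJ|), giving 66.37°.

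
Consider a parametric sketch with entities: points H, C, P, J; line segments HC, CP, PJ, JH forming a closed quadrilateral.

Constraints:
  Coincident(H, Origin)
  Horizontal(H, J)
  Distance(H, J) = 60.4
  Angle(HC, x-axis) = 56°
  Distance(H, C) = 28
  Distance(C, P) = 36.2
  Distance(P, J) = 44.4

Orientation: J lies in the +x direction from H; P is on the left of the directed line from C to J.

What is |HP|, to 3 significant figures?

62.8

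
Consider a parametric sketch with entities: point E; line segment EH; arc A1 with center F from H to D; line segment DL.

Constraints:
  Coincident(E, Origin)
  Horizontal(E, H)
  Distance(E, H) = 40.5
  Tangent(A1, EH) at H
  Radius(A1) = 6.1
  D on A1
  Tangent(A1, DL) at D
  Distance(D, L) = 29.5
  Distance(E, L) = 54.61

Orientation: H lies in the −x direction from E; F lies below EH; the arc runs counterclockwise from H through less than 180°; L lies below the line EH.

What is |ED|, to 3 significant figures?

47.1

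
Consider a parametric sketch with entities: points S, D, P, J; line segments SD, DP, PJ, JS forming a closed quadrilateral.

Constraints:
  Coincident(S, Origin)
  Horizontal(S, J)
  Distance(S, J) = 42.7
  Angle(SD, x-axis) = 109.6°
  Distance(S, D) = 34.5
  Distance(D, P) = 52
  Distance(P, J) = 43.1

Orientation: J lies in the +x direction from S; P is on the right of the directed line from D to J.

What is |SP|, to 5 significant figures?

17.644

Checks: |DP| = 52.00 ✓; |PJ| = 43.10 ✓.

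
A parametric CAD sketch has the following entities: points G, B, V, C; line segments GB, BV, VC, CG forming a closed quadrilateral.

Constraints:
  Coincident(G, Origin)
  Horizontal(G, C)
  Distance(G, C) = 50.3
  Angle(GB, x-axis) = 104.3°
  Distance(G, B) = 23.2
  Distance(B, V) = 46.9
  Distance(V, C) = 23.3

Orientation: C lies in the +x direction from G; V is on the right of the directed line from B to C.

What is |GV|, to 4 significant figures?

30.30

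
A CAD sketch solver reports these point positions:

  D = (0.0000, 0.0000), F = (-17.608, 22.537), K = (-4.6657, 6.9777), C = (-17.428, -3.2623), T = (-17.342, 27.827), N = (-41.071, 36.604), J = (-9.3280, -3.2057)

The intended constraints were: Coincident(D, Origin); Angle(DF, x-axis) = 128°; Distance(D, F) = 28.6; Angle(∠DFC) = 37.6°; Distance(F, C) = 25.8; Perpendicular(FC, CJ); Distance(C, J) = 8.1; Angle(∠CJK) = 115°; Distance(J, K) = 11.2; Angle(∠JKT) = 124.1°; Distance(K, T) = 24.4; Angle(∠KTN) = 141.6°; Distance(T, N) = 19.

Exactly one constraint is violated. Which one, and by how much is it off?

Distance(T, N) = 19 — off by 6.30.

D = (0.00, 0.00) ✓; DF at 128.0° ✓; |DF| = 28.60 ✓; ∠DFC = 37.60° ✓; |FC| = 25.80 ✓; ∠(FC, CJ) = 90.00° ✓; |CJ| = 8.100 ✓; ∠CJK = 115.0° ✓; |JK| = 11.20 ✓; ∠JKT = 124.1° ✓; |KT| = 24.40 ✓; ∠KTN = 141.6° ✓; |TN| = 25.30 ✗.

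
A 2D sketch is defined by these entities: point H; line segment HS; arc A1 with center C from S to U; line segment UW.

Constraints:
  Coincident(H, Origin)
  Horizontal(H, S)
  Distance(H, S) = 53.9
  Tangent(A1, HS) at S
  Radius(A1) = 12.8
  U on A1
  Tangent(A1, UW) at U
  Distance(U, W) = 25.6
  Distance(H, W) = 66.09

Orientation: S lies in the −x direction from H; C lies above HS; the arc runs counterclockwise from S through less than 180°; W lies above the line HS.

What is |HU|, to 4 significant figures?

45.55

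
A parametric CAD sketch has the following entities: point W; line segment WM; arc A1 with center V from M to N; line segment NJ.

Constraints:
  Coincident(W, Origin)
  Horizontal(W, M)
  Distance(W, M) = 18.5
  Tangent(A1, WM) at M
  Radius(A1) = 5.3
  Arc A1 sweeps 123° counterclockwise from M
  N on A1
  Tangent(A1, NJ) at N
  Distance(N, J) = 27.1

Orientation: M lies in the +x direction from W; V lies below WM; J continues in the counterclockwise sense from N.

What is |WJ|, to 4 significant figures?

42.26

W is at the origin; WM is horizontal with |WM| = 18.5 and M on the +x side, so M = (18.50, 0.000). The tangent condition forces VM to be normal to WM, so V = M + (0, -5.3) = (18.50, -5.300). On A1, M sits at bearing 90° from V; a 123° counterclockwise sweep puts N at bearing 213°, so N = V + 5.3·(cos 213°, sin 213°) = (14.06, -8.187). The tangent condition forces VN to be normal to NJ, so NJ runs along (−sin 213°, cos 213°); with |NJ| = 27.1, J = (28.81, -30.91). Then |WJ| = |J − W| = 42.26.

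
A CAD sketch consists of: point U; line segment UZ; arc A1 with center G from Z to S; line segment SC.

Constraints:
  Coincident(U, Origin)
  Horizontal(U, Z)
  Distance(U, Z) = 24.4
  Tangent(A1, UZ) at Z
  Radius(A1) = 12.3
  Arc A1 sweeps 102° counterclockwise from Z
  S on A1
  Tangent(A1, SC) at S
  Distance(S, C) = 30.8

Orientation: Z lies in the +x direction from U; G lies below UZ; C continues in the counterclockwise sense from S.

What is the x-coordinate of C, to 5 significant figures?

18.772

On A1, Z sits at bearing 90° from G; a 102° counterclockwise sweep puts S at bearing 192°, so S = G + 12.3·(cos 192°, sin 192°) = (12.369, -14.857). A1 meets SC tangentially, so GS is at right angles to SC, so SC runs along (−sin 192°, cos 192°); with |SC| = 30.8, C = (18.772, -44.984). So C.x = 18.772.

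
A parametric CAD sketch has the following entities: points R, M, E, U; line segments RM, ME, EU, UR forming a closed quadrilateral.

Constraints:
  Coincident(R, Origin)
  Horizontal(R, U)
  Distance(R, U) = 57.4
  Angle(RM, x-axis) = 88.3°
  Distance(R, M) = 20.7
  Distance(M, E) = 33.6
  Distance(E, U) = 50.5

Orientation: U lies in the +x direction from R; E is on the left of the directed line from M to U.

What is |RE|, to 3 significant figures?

49.2

Checks: |ME| = 33.60 ✓; |EU| = 50.50 ✓.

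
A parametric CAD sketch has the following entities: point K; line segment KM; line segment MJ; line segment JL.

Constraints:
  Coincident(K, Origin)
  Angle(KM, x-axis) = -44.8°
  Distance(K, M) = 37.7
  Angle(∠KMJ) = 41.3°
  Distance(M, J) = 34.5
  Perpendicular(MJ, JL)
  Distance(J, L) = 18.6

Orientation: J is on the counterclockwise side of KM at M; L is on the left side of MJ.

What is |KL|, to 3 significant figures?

8.81

K is at the origin; KM runs at -44.8° with length 37.7, so M = 37.7·(cos -44.8°, sin -44.8°) = (26.8, -26.6). ∠KMJ = 41.3°, so MJ runs at -44.8° + (180° − 41.3°) = 93.9° from the x-axis; with |MJ| = 34.5, J = M + 34.5·(cos 93.9°, sin 93.9°) = (24.4, 7.86). MJ ⟂ JL; with |JL| = 18.6 on the left of MJ, L = J + 18.6·(-0.998, -0.0680) = (5.85, 6.59). Then |KL| = |L − K| = 8.81.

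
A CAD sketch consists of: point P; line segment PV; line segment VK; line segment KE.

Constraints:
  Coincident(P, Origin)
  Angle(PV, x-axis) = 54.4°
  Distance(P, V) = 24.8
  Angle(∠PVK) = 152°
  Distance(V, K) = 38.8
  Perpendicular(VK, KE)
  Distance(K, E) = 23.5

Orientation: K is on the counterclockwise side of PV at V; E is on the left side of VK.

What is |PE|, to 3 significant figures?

61.8

P is at the origin; PV runs at 54.4° with length 24.8, so V = 24.8·(cos 54.4°, sin 54.4°) = (14.4, 20.2). ∠PVK = 152.0°, so VK runs at 54.4° + (180° − 152.0°) = 82.4° from the x-axis; with |VK| = 38.8, K = V + 38.8·(cos 82.4°, sin 82.4°) = (19.6, 58.6). The perpendicularity gives KE at right angles to VK; with |KE| = 23.5 on the left of VK, E = K + 23.5·(-0.991, 0.132) = (-3.73, 61.7). Then |PE| = |E − P| = 61.8.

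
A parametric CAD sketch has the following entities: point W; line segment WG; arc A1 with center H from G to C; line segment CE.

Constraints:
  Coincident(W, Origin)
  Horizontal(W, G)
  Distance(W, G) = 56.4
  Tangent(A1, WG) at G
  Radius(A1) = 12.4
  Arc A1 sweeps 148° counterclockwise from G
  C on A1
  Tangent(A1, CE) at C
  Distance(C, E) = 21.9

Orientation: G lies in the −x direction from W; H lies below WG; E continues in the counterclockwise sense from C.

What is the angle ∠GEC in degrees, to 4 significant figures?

38.83°

On A1, G sits at bearing 90° from H; a 148° counterclockwise sweep puts C at bearing 238°, so C = H + 12.4·(cos 238°, sin 238°) = (-62.97, -22.92). Tangency of A1 to CE means the radius HC is perpendicular to CE, so CE runs along (−sin 238°, cos 238°); with |CE| = 21.9, E = (-44.40, -34.52). Then cos ∠GEC = EG·EC / (|EG||EC|), giving 38.83°.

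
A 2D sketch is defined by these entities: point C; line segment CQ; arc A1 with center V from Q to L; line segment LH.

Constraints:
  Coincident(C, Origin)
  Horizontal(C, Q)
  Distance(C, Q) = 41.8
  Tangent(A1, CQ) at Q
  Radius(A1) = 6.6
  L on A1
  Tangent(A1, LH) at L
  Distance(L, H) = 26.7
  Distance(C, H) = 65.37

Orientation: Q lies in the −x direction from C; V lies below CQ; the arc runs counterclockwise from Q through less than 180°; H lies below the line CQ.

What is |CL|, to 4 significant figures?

47.93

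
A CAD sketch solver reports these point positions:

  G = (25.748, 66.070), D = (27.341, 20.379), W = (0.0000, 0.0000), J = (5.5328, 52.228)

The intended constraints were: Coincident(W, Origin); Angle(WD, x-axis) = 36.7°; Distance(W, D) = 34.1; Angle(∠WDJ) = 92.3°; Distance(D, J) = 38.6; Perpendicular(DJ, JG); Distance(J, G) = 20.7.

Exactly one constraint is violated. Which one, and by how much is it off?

Distance(J, G) = 20.7 — off by 3.80.

W = (0.00, 0.00) ✓; WD at 36.70° ✓; |WD| = 34.10 ✓; ∠WDJ = 92.30° ✓; |DJ| = 38.60 ✓; ∠(DJ, JG) = 90.00° ✓; |JG| = 24.50 ✗.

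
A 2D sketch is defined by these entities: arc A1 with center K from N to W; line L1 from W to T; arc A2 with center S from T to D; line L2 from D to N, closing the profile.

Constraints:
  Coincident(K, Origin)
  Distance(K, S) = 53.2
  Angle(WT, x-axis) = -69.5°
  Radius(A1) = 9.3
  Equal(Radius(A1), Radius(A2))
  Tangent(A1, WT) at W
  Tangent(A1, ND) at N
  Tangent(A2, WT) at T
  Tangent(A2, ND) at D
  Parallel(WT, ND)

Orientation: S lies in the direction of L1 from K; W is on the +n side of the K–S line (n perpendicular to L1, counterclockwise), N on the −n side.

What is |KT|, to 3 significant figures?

54.0

The slot axis is L1's direction at -69.5°, so u = (cos -69.5°, sin -69.5°) = (0.350, -0.937) and n = (−sin -69.5°, cos -69.5°) = (0.937, 0.350). K is at the origin and S lies 53.2 along u from K, so S = 53.2·u = (18.6, -49.8). Tangency of A1 to both parallel lines with radius 9.3 puts W and N at K ± 9.3·n: W = (8.71, 3.26), N = (-8.71, -3.26). Equal radii place T and D the same way about S: T = S + 9.3·n = (27.3, -46.6), D = S − 9.3·n = (9.92, -53.1). Then |KT| = |T − K| = 54.0.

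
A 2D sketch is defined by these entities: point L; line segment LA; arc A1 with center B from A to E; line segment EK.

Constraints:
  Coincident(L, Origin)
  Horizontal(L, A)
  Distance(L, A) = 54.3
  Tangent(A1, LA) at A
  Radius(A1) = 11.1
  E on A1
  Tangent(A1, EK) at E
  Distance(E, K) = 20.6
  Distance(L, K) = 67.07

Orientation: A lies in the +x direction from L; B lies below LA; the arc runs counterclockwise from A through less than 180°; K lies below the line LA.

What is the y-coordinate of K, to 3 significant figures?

-34.3

Checks: |BE| = 11.10 ✓; ∠(BE, EK) = 90.00° ✓; |EK| = 20.60 ✓; |LK| = 67.07 ✓.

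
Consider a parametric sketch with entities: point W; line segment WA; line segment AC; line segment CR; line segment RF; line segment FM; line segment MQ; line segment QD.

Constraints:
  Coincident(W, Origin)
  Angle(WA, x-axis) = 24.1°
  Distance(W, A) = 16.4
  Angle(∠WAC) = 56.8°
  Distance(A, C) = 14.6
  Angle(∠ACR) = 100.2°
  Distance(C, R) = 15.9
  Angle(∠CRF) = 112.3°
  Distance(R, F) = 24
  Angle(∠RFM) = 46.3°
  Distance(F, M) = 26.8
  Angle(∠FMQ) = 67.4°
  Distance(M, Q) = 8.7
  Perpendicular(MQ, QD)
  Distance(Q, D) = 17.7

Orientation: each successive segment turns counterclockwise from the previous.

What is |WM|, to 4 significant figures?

13.23

∠CRF = 112.3° gives RF at -65.20° from the x-axis; with |RF| = 24.0, F = (1.928, -18.85). ∠RFM = 46.3° gives FM at 68.50° from the x-axis; with |FM| = 26.8, M = (11.75, 6.085). Then |WM| = |M − W| = 13.23.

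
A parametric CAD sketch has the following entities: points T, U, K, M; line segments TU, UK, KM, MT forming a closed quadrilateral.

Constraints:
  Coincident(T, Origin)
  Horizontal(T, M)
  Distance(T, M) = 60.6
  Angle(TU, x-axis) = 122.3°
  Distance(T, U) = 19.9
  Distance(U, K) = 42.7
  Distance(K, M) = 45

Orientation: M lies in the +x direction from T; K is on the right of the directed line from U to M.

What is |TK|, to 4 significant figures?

23.36

T is at the origin; T and M share the same y with |TM| = 60.6 and M in +x, so M = (60.6, 0). TU runs at 122.3° with |TU| = 19.9, so U = (-10.63, 16.82). K is determined by |UK| = 42.7 and |KM| = 45.0 together: it lies at the intersection of circle(U, 42.7) and circle(M, 45.0). With |UM| = 73.19, the foot of the radical line on UM is 35.22 from U and the perpendicular offset is √(42.7² − 35.22²) = 24.14. Taking the right-of-UM solution: K = (18.09, -14.77).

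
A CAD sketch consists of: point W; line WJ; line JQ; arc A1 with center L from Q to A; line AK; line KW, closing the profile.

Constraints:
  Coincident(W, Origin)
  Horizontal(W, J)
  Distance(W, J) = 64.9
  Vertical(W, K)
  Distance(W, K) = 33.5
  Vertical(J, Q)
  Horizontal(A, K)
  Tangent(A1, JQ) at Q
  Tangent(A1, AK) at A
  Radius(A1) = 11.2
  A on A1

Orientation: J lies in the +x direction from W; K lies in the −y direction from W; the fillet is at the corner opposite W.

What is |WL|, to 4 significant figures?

58.15

W and K share the same x with |WK| = 33.5 and K on the −y side, so K = (0.000, -33.50). The virtual corner opposite W is at (64.90, -33.50). Tangency of A1 to JQ means the radius LQ is perpendicular to JQ and since A1 is tangent to AK there, LA ⟂ AK, with radius 11.2, so the center L sits 11.2 in from both sides at L = (53.70, -22.30). Then |WL| = |L − W| = 58.15.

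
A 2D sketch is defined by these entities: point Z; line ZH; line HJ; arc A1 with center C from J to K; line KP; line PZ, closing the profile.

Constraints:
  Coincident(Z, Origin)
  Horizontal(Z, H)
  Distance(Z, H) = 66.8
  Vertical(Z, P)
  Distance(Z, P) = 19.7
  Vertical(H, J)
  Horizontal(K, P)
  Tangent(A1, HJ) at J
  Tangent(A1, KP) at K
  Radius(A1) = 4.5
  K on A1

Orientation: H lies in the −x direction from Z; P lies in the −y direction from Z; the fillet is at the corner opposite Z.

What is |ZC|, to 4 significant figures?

64.13

Z is at the origin; Z and H share the same y with |ZH| = 66.8 and H on the −x side, so H = (-66.80, 0.000). ZP is vertical with |ZP| = 19.7 and P on the −y side, so P = (0.000, -19.70). The virtual corner opposite Z is at (-66.80, -19.70). The tangent condition forces CJ to be normal to HJ and A1 meets KP tangentially, so CK is at right angles to KP, with radius 4.5, so the center C sits 4.5 in from both sides at C = (-62.30, -15.20). Then |ZC| = |C − Z| = 64.13.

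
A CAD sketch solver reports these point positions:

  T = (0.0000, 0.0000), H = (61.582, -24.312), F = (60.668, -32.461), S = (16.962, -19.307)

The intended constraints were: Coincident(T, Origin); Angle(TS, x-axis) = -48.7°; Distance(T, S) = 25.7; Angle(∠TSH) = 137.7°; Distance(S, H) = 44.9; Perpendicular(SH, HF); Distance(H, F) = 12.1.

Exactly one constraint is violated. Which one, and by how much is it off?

Distance(H, F) = 12.1 — off by 3.90.

T = (0.00, 0.00) ✓; TS at -48.70° ✓; |TS| = 25.70 ✓; ∠TSH = 137.7° ✓; |SH| = 44.90 ✓; ∠(SH, HF) = 90.00° ✓; |HF| = 8.200 ✗.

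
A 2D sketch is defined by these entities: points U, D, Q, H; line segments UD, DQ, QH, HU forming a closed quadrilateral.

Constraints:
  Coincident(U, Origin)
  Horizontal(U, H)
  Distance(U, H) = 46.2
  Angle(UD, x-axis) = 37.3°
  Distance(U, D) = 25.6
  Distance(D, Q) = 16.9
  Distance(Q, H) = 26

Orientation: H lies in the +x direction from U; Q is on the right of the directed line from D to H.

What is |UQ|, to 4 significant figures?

20.28

Checks: |DQ| = 16.90 ✓; |QH| = 26.00 ✓.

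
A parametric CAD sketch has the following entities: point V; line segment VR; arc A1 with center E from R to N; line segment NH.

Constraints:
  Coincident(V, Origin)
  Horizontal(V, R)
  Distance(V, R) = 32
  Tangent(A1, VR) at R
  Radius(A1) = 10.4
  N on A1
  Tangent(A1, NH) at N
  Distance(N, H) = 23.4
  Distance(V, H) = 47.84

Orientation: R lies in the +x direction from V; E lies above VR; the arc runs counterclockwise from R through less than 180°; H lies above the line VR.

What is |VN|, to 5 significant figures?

43.987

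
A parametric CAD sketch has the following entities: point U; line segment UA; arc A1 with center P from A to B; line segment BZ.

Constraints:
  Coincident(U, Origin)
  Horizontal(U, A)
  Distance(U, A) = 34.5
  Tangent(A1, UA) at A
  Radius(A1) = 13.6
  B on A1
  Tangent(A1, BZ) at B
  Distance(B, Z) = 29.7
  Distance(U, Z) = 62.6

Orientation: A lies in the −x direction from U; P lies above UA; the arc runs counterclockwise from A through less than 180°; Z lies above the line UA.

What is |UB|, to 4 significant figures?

33.00

Checks: |PB| = 13.60 ✓; ∠(PB, BZ) = 90.00° ✓; |BZ| = 29.70 ✓; |UZ| = 62.60 ✓.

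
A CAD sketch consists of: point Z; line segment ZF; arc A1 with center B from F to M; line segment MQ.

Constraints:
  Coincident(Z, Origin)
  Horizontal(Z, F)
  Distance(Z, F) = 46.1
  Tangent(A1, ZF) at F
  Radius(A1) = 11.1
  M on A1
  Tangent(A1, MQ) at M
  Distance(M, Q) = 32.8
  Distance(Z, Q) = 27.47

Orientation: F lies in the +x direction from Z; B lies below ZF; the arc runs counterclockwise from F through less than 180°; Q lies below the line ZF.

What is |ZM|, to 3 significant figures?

39.0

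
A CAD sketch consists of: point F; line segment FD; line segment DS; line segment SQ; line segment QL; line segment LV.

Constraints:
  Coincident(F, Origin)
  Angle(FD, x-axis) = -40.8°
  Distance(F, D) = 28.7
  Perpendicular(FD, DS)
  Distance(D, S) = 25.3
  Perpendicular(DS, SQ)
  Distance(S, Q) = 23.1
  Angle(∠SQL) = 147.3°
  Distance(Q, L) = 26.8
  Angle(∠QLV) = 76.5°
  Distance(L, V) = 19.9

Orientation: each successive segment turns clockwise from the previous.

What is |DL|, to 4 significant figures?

46.92

F is at the origin; FD runs at -40.8° with length 28.7, so D = (21.73, -18.75). FD ⟂ DS, so DS runs at -130.8°; with |DS| = 25.3, S = (5.194, -37.91). The perpendicularity gives SQ at right angles to DS, so SQ runs at 139.2°; with |SQ| = 23.1, Q = (-12.29, -22.81). ∠SQL = 147.3° gives QL at 106.5° from the x-axis; with |QL| = 26.8, L = (-19.90, 2.885). Then |DL| = |L − D| = 46.92.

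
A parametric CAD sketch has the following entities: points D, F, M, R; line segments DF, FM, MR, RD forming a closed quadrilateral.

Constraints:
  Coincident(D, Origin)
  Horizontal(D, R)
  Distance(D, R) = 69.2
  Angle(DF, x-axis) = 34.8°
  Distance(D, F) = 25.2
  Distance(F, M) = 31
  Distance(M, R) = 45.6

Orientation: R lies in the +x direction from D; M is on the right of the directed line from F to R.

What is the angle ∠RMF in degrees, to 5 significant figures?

80.213°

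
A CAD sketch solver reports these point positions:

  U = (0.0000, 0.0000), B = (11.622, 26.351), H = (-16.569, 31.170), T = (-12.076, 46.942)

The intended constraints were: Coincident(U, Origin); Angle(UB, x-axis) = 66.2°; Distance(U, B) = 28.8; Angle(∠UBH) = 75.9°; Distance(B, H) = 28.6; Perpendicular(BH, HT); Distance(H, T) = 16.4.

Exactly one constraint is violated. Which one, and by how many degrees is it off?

Perpendicular(BH, HT) — off by 6.20°.

U = (0.00, 0.00) ✓; UB at 66.20° ✓; |UB| = 28.80 ✓; ∠UBH = 75.90° ✓; |BH| = 28.60 ✓; ∠(BH, HT) = 96.20° ✗; |HT| = 16.40 ✓.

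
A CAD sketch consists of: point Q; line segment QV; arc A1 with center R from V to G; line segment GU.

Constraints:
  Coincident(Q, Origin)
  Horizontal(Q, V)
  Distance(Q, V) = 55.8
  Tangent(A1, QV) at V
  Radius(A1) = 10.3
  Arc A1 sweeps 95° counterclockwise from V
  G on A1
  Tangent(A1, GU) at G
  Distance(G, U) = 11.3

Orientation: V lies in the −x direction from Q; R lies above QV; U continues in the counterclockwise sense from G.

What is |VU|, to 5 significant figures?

24.295

Q is at the origin; QV is horizontal with |QV| = 55.8 and V on the −x side, so V = (-55.800, 0.0000). A1 meets QV tangentially, so RV is at right angles to QV, so R = V + (0, 10.3) = (-55.800, 10.300). On A1, V sits at bearing -90° from R; a 95° counterclockwise sweep puts G at bearing 5°, so G = R + 10.3·(cos 5°, sin 5°) = (-45.539, 11.198). The tangent condition forces RG to be normal to GU, so GU runs along (−sin 5°, cos 5°); with |GU| = 11.3, U = (-46.524, 22.455). Then |VU| = |U − V| = 24.295.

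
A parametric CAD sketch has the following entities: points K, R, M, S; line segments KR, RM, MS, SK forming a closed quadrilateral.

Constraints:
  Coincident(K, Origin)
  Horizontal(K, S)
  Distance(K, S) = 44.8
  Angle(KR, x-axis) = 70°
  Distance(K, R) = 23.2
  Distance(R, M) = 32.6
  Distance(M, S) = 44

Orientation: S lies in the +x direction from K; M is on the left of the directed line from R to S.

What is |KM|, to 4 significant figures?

53.86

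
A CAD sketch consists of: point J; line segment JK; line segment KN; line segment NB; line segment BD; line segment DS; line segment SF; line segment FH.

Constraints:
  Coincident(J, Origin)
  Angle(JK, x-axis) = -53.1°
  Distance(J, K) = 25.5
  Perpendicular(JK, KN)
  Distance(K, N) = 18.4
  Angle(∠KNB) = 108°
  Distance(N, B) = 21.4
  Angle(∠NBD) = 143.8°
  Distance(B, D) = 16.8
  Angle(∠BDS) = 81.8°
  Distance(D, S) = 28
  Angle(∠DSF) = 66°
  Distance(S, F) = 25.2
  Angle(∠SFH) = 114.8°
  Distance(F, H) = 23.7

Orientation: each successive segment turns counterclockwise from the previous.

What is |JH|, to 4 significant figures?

36.25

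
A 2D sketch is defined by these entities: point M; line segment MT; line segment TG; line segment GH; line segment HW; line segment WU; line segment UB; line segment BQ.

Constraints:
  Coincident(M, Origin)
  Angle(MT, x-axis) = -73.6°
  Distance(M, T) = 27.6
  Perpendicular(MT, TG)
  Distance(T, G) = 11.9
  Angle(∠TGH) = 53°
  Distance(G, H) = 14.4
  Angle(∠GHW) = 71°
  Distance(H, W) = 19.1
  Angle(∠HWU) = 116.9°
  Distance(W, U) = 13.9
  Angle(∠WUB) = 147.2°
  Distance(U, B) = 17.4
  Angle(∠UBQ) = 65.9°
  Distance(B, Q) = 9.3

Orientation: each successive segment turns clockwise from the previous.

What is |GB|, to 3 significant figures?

24.8

∠HWU = 116.9° gives WU at -103° from the x-axis; with |WU| = 13.9, U = (13.1, -42.1). ∠WUB = 147.2° gives UB at -136° from the x-axis; with |UB| = 17.4, B = (0.694, -54.3). Then |GB| = |B − G| = 24.8.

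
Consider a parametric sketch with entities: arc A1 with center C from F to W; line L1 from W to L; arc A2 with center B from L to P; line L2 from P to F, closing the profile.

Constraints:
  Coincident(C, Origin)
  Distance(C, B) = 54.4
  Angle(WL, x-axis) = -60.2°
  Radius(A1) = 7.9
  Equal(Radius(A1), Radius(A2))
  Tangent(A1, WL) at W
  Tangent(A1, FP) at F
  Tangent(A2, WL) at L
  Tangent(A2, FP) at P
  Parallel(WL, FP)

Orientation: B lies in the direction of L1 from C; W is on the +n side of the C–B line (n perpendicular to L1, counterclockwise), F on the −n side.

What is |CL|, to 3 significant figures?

55.0

The slot axis is L1's direction at -60.2°, so u = (cos -60.2°, sin -60.2°) = (0.497, -0.868) and n = (−sin -60.2°, cos -60.2°) = (0.868, 0.497). C is at the origin and B lies 54.4 along u from C, so B = 54.4·u = (27.0, -47.2). Tangency of A1 to both parallel lines with radius 7.9 puts W and F at C ± 7.9·n: W = (6.86, 3.93), F = (-6.86, -3.93). Equal radii place L and P the same way about B: L = B + 7.9·n = (33.9, -43.3), P = B − 7.9·n = (20.2, -51.1). Then |CL| = |L − C| = 55.0.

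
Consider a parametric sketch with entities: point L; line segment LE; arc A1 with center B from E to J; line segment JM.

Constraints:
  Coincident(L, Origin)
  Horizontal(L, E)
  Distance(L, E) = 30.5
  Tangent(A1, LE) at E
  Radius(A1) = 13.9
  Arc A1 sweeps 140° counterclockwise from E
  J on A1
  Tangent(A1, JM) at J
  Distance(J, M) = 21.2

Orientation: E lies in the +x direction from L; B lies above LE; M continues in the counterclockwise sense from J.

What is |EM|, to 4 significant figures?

38.87

On A1, E sits at bearing -90° from B; a 140° counterclockwise sweep puts J at bearing 50°, so J = B + 13.9·(cos 50°, sin 50°) = (39.43, 24.55). The tangent condition forces BJ to be normal to JM, so JM runs along (−sin 50°, cos 50°); with |JM| = 21.2, M = (23.19, 38.18). Then |EM| = |M − E| = 38.87.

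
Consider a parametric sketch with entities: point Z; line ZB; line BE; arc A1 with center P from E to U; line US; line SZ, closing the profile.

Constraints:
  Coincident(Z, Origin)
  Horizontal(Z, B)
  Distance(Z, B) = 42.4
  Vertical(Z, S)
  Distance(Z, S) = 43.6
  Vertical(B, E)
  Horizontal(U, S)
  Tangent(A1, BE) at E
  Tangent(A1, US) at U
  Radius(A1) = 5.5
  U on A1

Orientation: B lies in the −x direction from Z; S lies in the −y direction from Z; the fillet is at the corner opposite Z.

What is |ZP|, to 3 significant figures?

53.0

Z is at the origin; Z and B share the same y with |ZB| = 42.4 and B on the −x side, so B = (-42.4, 0.00). Z and S share the same x with |ZS| = 43.6 and S on the −y side, so S = (0.00, -43.6). The virtual corner opposite Z is at (-42.4, -43.6). The tangent condition forces PE to be normal to BE and the tangent condition forces PU to be normal to US, with radius 5.5, so the center P sits 5.5 in from both sides at P = (-36.9, -38.1). Then |ZP| = |P − Z| = 53.0.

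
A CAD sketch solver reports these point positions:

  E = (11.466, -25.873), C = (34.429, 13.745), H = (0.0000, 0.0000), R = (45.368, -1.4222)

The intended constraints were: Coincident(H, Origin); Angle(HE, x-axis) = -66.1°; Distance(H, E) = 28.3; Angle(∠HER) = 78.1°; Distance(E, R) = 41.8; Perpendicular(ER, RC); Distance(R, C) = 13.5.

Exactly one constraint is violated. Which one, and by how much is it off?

Distance(R, C) = 13.5 — off by 5.20.

H = (0.00, 0.00) ✓; HE at -66.10° ✓; |HE| = 28.30 ✓; ∠HER = 78.10° ✓; |ER| = 41.80 ✓; ∠(ER, RC) = 90.00° ✓; |RC| = 18.70 ✗.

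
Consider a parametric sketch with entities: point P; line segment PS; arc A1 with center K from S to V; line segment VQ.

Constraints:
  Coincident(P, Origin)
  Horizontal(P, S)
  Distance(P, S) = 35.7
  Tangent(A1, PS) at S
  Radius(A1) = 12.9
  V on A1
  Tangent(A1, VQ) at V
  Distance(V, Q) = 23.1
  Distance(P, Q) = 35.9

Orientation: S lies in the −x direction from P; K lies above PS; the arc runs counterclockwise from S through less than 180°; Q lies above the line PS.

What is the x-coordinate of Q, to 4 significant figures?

-17.00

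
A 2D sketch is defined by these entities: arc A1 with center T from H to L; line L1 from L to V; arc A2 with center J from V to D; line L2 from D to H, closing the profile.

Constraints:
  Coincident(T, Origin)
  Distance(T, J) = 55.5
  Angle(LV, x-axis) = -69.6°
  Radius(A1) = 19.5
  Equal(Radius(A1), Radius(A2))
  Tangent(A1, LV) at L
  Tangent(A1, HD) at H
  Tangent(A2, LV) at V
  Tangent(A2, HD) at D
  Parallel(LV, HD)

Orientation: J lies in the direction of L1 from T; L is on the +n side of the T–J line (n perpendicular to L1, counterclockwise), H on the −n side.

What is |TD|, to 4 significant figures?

58.83

Tangency of A1 to both parallel lines with radius 19.5 puts L and H at T ± 19.5·n: L = (18.28, 6.797), H = (-18.28, -6.797). Equal radii place V and D the same way about J: V = J + 19.5·n = (37.62, -45.22), D = J − 19.5·n = (1.069, -58.82). Then |TD| = |D − T| = 58.83.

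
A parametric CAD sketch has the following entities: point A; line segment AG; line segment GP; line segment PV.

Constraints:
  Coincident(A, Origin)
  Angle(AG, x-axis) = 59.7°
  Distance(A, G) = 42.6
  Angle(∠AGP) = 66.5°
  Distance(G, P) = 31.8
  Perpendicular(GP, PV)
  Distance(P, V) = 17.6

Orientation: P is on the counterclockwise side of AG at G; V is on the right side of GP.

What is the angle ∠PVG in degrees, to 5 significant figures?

61.037°

A is at the origin; AG runs at 59.7° with length 42.6, so G = 42.6·(cos 59.7°, sin 59.7°) = (21.493, 36.781). ∠AGP = 66.5°, so GP runs at 59.7° + (180° − 66.5°) = 173.20° from the x-axis; with |GP| = 31.8, P = G + 31.8·(cos 173.20°, sin 173.20°) = (-10.083, 40.546). GP ⟂ PV; with |PV| = 17.6 on the right of GP, V = P + 17.6·(0.11840, 0.99297) = (-7.9995, 58.022). Then cos ∠PVG = VP·VG / (|VP||VG|), giving 61.037°.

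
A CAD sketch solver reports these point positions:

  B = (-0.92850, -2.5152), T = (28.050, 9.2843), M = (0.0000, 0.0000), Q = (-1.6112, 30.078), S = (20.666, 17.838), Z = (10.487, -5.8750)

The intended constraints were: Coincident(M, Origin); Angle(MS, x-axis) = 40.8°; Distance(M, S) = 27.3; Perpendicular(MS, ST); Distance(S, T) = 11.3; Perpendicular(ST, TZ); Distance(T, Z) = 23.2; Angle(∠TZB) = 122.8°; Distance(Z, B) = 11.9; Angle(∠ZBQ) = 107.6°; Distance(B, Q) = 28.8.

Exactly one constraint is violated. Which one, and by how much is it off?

Distance(B, Q) = 28.8 — off by 3.80.

M = (0.00, 0.00) ✓; MS at 40.80° ✓; |MS| = 27.30 ✓; ∠(MS, ST) = 90.00° ✓; |ST| = 11.30 ✓; ∠(ST, TZ) = 90.00° ✓; |TZ| = 23.20 ✓; ∠TZB = 122.8° ✓; |ZB| = 11.90 ✓; ∠ZBQ = 107.6° ✓; |BQ| = 32.60 ✗.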